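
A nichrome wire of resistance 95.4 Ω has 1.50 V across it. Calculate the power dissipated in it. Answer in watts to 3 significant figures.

0.0236 W

With V across and R both known, P = V²/R gives the dissipation directly.
P = (1.50 V)² / 95.4 Ω = 0.02358 W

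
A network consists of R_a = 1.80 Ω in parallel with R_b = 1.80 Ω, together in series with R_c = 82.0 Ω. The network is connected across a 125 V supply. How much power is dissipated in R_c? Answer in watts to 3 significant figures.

Collapse the R_a‖R_b pair into one equivalent R_p; then R_p and R_c form a series string.
R_p = (1.80×1.80)/(1.80+1.80) = 0.9000 Ω
R_total = R_p + 82.0 = 0.9000 + 82.0 = 82.90 Ω
I = V / R_total = 125 / 82.90 = 1.508 A
R_c carries the full series current, so P = I²R.
P_R_c = (1.508)² × 82.0 = 186.4 W

186 W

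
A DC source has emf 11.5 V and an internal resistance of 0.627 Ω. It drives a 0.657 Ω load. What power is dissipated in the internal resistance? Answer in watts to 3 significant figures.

r is in series with the load, so it carries the full circuit current — the loss in it is I²r.
I = ε / (r + R) = 11.5 / (0.627 + 0.657) = 8.956 A
P_int = I² r = (8.956)² × 0.627 = 50.30 W

50.3 W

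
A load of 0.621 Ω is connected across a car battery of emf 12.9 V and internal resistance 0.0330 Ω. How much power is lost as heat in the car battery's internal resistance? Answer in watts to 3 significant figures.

The source's internal resistance is just another series element carrying I; its dissipation is I²r.
I = ε / (r + R) = 12.9 / (0.0330 + 0.621) = 19.72 A
P_int = I² r = (19.72)² × 0.0330 = 12.84 W

12.8 W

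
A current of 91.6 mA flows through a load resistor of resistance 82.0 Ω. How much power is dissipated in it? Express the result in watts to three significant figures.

0.688 W

Current and resistance are given, so P = I²R is the direct form.
P = (0.09160 A)² × 82.0 Ω = 0.6880 W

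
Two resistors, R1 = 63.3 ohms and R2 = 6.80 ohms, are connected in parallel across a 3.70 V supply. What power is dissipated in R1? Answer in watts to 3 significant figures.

The supply voltage appears across each parallel branch — just use P = V²/R1.
P_R1 = V² / R1 = (3.70)² / 63.3 Ω = 0.2163 W

0.216 W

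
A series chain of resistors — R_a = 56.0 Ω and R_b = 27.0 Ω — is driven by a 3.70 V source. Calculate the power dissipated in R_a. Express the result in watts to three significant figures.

0.111 W

Since the resistors are in series they all carry the loop current I = V/R_total; the power in any one is I²R.
R_total = 56.0 + 27.0 = 83.00 Ω
I = V / R_total = 3.70 / 83.00 = 0.04458 A
P_R_a = I² × R_a = (0.04458)² × 56.0 = 0.1113 W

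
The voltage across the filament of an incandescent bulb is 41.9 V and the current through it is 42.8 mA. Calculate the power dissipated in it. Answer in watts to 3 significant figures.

1.79 W

V and I are known directly — P = V I, no intermediate step needed.
P = 41.9 V × 0.04280 A = 1.793 W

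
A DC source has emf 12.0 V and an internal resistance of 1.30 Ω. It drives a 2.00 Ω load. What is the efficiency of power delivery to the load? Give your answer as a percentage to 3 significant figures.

60.6 %

η = P_load/(P_load+P_int) = I²R/(I²R+I²r) = R/(R+r) — the I² cancels for series elements.
η = R / (R + r) = 2.00 / (2.00 + 1.30) = 0.6061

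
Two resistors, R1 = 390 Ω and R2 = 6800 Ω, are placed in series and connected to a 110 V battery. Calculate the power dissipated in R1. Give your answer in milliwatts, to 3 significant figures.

Since the resistors are in series they all carry the loop current I = V/R_total; the power in any one is I²R.
R_total = 390 + 6800 = 7190 Ω
I = V / R_total = 110 / 7190 = 0.01530 A
P_R1 = I² × R1 = (0.01530)² × 390 = 0.09128 W

91.3 mW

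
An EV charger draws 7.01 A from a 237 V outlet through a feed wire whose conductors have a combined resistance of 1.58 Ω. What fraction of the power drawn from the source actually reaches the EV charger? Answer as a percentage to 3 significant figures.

The feed wire carries the full 7.01 A.
P_line = I² R_line = (7.010)² × 1.58 = 77.64 W
P_source = V I = 237 × 7.010 = 1661 W; P_load = 1584 W
η = P_load / P_source = 1584 / 1661 = 0.9533

95.3 %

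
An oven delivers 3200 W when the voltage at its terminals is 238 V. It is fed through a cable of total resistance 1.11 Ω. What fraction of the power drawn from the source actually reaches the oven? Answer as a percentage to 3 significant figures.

I = P / V = 3200 / 238 = 13.45 A through the cable.
P_line = I² R_line = (13.45)² × 1.11 = 200.7 W
P_source = P_load + P_line = 3200 + 200.7 = 3401 W
η = P_load / P_source = 3200 / 3401 = 0.9410

94.1 %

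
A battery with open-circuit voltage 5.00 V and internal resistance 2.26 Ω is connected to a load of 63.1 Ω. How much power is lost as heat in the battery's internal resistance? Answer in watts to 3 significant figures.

0.0132 W

Internal loss is I²r, with I set by the total series resistance r+R.
I = ε / (r + R) = 5.00 / (2.26 + 63.1) = 0.07650 A
P_int = I² r = (0.07650)² × 2.26 = 0.01323 W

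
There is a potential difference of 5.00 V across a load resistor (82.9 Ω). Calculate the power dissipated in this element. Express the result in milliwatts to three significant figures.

302 mW

With V across and R both known, P = V²/R gives the dissipation directly.
P = (5.00 V)² / 82.9 Ω = 0.3016 W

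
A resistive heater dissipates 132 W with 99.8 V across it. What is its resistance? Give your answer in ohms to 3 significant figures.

The two known quantities fix the third via R = V² / P.
R = (99.8)² / 132 = 75.45 Ω

75.5 Ω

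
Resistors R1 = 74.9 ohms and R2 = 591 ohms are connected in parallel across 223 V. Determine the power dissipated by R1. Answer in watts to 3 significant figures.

664 W

Parallel branches share the same voltage; P = V²/R gives the branch power in one step.
P_R1 = V² / R1 = (223)² / 74.9 Ω = 663.9 W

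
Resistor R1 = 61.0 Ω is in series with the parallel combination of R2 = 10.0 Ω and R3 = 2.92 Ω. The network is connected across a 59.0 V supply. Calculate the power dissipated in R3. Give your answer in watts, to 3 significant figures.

1.52 W

Collapse R2‖R3 to a single equivalent, reducing the network to two series elements.
R_p = (10.0×2.92)/(10.0+2.92) = 2.260 Ω
R_total = 61.0 + 2.260 = 63.26 Ω
I = V / R_total = 59.0 / 63.26 = 0.9327 A
Voltage across the parallel pair: V_p = I × R_p = 0.9327 × 2.260 = 2.108 V
R3 sees V_p directly, so P = V_p² / R3.
P_R3 = (2.108)² / 2.92 = 1.522 W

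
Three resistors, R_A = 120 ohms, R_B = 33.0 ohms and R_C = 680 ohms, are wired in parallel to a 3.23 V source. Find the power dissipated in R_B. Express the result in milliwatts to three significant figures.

316 mW

Parallel branches share the same voltage; P = V²/R gives the branch power in one step.
P_R_B = V² / R_B = (3.23)² / 33.0 Ω = 0.3161 W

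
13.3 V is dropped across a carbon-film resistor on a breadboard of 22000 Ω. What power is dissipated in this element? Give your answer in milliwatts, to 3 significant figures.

8.04 mW

Voltage and resistance are given, so P = V²/R is the one-step route.
P = (13.3 V)² / 22000 Ω = 0.008040 W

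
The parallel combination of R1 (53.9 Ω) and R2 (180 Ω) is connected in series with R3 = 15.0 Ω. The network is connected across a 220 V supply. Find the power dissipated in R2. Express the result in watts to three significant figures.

145 W

Collapse the R1‖R2 pair into one equivalent R_p; then R_p and R3 form a series string.
R_p = (53.9×180)/(53.9+180) = 41.48 Ω
R_total = R_p + 15.0 = 41.48 + 15.0 = 56.48 Ω
I = V / R_total = 220 / 56.48 = 3.895 A
Voltage across the parallel pair: V_p = I × R_p = 3.895 × 41.48 = 161.6 V
R2 has V_p across it, so P = V_p²/R2.
P_R2 = (161.6)² / 180 = 145.0 W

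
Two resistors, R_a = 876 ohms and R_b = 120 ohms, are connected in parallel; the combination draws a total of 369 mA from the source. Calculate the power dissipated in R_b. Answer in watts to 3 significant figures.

12.6 W

Only the total current is stated, so first find the parallel equivalent to get the voltage across the combination.
1/R_eq = 1/876 + 1/120 ⇒ R_eq = 105.5 Ω
V = I_total × R_eq = 0.3690 × 105.5 = 38.95 V
P_R_b = V² / R_b = (38.95)² / 120 = 12.64 W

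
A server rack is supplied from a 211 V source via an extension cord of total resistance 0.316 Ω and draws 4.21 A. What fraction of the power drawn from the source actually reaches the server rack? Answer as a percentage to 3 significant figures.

The extension cord carries the full 4.21 A.
P_line = I² R_line = (4.210)² × 0.316 = 5.601 W
P_source = V I = 211 × 4.210 = 888.3 W; P_load = 882.7 W
η = P_load / P_source = 882.7 / 888.3 = 0.9937

99.4 %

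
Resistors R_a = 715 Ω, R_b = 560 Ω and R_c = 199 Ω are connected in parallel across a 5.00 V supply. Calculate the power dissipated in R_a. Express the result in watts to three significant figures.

0.0350 W

Parallel branches share the same voltage; P = V²/R gives the branch power in one step.
P_R_a = V² / R_a = (5.00)² / 715 Ω = 0.03497 W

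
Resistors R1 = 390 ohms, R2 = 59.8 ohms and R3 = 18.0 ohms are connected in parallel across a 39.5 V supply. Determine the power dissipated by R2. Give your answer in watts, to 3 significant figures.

R2 sits directly across the source, so P = V²/R with V = 39.5 V.
P_R2 = V² / R2 = (39.5)² / 59.8 Ω = 26.09 W

26.1 W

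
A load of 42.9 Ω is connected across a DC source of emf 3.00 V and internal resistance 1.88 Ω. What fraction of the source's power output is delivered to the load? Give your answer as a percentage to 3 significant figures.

η = P_load/(P_load+P_int) = I²R/(I²R+I²r) = R/(R+r) — the I² cancels for series elements.
η = R / (R + r) = 42.9 / (42.9 + 1.88) = 0.9580

95.8 %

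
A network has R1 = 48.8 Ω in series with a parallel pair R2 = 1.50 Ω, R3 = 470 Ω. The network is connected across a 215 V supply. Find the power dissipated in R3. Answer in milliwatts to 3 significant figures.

86.9 mW

Collapse R2‖R3 to a single equivalent, reducing the network to two series elements.
R_p = (1.50×470)/(1.50+470) = 1.495 Ω
R_total = 48.8 + 1.495 = 50.30 Ω
I = V / R_total = 215 / 50.30 = 4.275 A
Voltage across the parallel pair: V_p = I × R_p = 4.275 × 1.495 = 6.392 V
R3 is across V_p, so use P = V²/R for that branch.
P_R3 = (6.392)² / 470 = 0.08692 W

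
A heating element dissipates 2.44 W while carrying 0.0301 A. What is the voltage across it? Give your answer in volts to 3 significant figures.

81.1 V

From P = V I = I²R = V²/R, with the two given quantities we get V = P / I.
V = 2.44 / 0.03010 = 81.06 V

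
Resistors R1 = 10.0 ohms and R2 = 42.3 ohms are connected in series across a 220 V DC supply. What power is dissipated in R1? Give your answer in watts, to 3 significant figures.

177 W

The current is common to all series resistors; compute it, then apply P = I²R for the target.
R_total = 10.0 + 42.3 = 52.30 Ω
I = V / R_total = 220 / 52.30 = 4.207 A
P_R1 = I² × R1 = (4.207)² × 10.0 = 176.9 W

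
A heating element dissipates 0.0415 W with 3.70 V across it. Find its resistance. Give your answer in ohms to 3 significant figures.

Rearranging the power relation for the two known quantities gives R = V² / P.
R = (3.70)² / 0.0415 = 329.9 Ω

330 Ω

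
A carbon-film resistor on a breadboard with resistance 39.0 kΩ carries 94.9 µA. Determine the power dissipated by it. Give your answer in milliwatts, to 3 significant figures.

0.351 mW

The current through and the resistance of the element are both given; use P = I²R.
P = (0.00009490 A)² × 39000 Ω = 0.0003512 W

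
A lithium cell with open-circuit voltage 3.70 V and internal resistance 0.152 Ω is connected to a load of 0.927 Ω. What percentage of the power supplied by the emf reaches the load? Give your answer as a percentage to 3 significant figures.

Both r and R carry the same current, so the power split is just the resistance split: η = R/(R+r).
η = R / (R + r) = 0.927 / (0.927 + 0.152) = 0.8591

85.9 %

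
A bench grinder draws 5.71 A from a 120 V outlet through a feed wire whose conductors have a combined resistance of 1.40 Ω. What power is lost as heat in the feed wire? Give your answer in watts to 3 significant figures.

45.6 W

Line loss is just I²R for the cable — we know both I and R_line directly.
The feed wire carries the full 5.71 A.
P_line = I² R_line = (5.710)² × 1.40 = 45.65 W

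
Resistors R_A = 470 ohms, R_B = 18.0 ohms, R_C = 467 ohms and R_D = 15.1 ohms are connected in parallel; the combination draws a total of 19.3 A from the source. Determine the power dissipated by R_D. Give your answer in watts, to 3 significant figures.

1550 W

We need the common branch voltage; get it from I_total × R_eq, then P = V²/R for the branch.
1/R_eq = 1/470 + 1/18.0 + 1/467 + 1/15.1 ⇒ R_eq = 7.933 Ω
V = I_total × R_eq = 19.30 × 7.933 = 153.1 V
P_R_D = V² / R_D = (153.1)² / 15.1 = 1553 W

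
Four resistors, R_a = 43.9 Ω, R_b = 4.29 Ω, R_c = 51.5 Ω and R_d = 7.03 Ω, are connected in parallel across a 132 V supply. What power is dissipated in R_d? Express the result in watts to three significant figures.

2480 W

Every branch has 132 V across it, so for R_d the power is simply V²/R.
P_R_d = V² / R_d = (132)² / 7.03 Ω = 2479 W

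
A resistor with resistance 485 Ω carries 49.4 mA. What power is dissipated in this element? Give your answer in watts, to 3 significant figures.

1.18 W

The current through and the resistance of the element are both given; use P = I²R.
P = (0.04940 A)² × 485 Ω = 1.184 W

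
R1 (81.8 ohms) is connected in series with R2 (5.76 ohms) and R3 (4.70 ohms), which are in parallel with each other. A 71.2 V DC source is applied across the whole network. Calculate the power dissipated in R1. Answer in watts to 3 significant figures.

58.2 W

Reduce the parallel pair to R_p first; the network is then a simple series string.
R_p = (5.76×4.70)/(5.76+4.70) = 2.588 Ω
R_total = 81.8 + 2.588 = 84.39 Ω
I = V / R_total = 71.2 / 84.39 = 0.8437 A
R1 is in the main series path, so its power is I²R1.
P_R1 = (0.8437)² × 81.8 = 58.23 W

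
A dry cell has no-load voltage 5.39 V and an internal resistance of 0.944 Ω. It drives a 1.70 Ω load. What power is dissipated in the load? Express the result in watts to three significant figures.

7.06 W

With r and R in series, I = ε/(r+R); the load dissipates I²R.
I = ε / (r + R) = 5.39 / (0.944 + 1.70) = 2.039 A
P_load = I² R = (2.039)² × 1.70 = 7.065 W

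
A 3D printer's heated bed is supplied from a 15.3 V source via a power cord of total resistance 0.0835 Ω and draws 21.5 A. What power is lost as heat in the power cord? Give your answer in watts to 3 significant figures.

38.6 W

The power cord and load are in series, so the same current flows in both; the loss is I²R_line.
The power cord carries the full 21.5 A.
P_line = I² R_line = (21.50)² × 0.0835 = 38.60 W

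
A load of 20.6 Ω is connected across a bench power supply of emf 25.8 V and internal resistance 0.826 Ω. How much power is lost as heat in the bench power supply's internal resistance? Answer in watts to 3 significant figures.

The source's internal resistance is just another series element carrying I; its dissipation is I²r.
I = ε / (r + R) = 25.8 / (0.826 + 20.6) = 1.204 A
P_int = I² r = (1.204)² × 0.826 = 1.198 W

1.20 W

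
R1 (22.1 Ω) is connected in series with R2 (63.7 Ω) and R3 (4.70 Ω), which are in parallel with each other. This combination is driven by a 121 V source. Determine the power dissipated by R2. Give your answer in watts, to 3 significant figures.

6.28 W

Replace R2 and R3 with their parallel equivalent so the circuit becomes R1 in series with R_p.
R_p = (63.7×4.70)/(63.7+4.70) = 4.377 Ω
R_total = 22.1 + 4.377 = 26.48 Ω
I = V / R_total = 121 / 26.48 = 4.570 A
Voltage across the parallel pair: V_p = I × R_p = 4.570 × 4.377 = 20.00 V
With V_p across R2, its power is V_p²/R2.
P_R2 = (20.00)² / 63.7 = 6.281 W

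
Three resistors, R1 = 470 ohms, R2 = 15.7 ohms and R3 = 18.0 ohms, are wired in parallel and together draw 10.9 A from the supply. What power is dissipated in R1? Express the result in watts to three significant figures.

17.2 W

Only the total current is stated, so first find the parallel equivalent to get the voltage across the combination.
1/R_eq = 1/470 + 1/15.7 + 1/18.0 ⇒ R_eq = 8.239 Ω
V = I_total × R_eq = 10.90 × 8.239 = 89.80 V
P_R1 = V² / R1 = (89.80)² / 470 = 17.16 W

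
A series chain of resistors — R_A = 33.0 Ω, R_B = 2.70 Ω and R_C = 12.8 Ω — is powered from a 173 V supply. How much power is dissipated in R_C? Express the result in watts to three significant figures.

Series elements share the same current, so find I first, then use P = I²R.
R_total = 33.0 + 2.70 + 12.8 = 48.50 Ω
I = V / R_total = 173 / 48.50 = 3.567 A
P_R_C = I² × R_C = (3.567)² × 12.8 = 162.9 W

163 W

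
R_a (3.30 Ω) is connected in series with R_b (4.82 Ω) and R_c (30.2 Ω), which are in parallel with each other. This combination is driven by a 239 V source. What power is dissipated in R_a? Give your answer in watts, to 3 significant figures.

Collapse R_b‖R_c to a single equivalent, reducing the network to two series elements.
R_p = (4.82×30.2)/(4.82+30.2) = 4.157 Ω
R_total = 3.30 + 4.157 = 7.457 Ω
I = V / R_total = 239 / 7.457 = 32.05 A
All the current flows through R_a; use P = I²R.
P_R_a = (32.05)² × 3.30 = 3390 W

3390 W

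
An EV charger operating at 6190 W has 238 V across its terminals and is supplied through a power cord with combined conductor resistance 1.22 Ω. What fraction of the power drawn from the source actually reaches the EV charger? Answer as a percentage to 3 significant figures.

88.2 %

I = P / V = 6190 / 238 = 26.01 A through the power cord.
P_line = I² R_line = (26.01)² × 1.22 = 825.3 W
P_source = P_load + P_line = 6190 + 825.3 = 7015 W
η = P_load / P_source = 6190 / 7015 = 0.8824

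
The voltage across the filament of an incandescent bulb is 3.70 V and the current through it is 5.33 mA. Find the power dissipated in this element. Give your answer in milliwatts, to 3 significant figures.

Both the voltage across and the current through the element are known, so P = V I applies directly.
P = 3.70 V × 0.005330 A = 0.01972 W

19.7 mW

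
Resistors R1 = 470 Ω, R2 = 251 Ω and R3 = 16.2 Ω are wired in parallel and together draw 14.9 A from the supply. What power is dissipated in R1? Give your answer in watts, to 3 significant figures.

103 W

Only the total current is stated, so first find the parallel equivalent to get the voltage across the combination.
1/R_eq = 1/470 + 1/251 + 1/16.2 ⇒ R_eq = 14.74 Ω
V = I_total × R_eq = 14.90 × 14.74 = 219.6 V
P_R1 = V² / R1 = (219.6)² / 470 = 102.6 W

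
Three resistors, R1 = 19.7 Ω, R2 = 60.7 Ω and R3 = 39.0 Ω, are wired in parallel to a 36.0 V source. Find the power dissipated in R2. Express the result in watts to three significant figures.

21.4 W

The supply voltage appears across each parallel branch — just use P = V²/R2.
P_R2 = V² / R2 = (36.0)² / 60.7 Ω = 21.35 W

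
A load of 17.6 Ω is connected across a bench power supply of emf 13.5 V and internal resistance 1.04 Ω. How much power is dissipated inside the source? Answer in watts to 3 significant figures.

The source's internal resistance is just another series element carrying I; its dissipation is I²r.
I = ε / (r + R) = 13.5 / (1.04 + 17.6) = 0.7242 A
P_int = I² r = (0.7242)² × 1.04 = 0.5455 W

0.546 W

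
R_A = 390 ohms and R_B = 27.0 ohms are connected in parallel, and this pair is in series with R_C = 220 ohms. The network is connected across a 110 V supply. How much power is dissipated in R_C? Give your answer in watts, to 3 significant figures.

Combine R_A and R_B into their parallel equivalent first, reducing the network to two series resistors.
R_p = (390×27.0)/(390+27.0) = 25.25 Ω
R_total = R_p + 220 = 25.25 + 220 = 245.3 Ω
I = V / R_total = 110 / 245.3 = 0.4485 A
R_C is the series element, so its power is I²R.
P_R_C = (0.4485)² × 220 = 44.26 W

44.3 W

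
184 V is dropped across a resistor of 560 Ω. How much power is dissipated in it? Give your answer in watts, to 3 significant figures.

60.5 W

We know the drop across the element and its resistance — P = V²/R, one step.
P = (184 V)² / 560 Ω = 60.46 W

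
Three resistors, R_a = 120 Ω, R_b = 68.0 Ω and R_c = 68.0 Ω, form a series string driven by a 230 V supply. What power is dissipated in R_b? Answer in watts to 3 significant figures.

54.9 W

Since the resistors are in series they all carry the loop current I = V/R_total; the power in any one is I²R.
R_total = 120 + 68.0 + 68.0 = 256.0 Ω
I = V / R_total = 230 / 256.0 = 0.8984 A
P_R_b = I² × R_b = (0.8984)² × 68.0 = 54.89 W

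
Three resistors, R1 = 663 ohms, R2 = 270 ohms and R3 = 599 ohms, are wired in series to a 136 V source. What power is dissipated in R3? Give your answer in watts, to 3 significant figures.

In a series string the same current flows through every resistor — find that current, then P = I²R for the one we want.
R_total = 663 + 270 + 599 = 1532 Ω
I = V / R_total = 136 / 1532 = 0.08877 A
P_R3 = I² × R3 = (0.08877)² × 599 = 4.720 W

4.72 W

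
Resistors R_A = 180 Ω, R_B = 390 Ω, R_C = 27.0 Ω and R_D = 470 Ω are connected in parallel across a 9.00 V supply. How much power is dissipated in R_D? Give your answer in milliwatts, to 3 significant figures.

172 mW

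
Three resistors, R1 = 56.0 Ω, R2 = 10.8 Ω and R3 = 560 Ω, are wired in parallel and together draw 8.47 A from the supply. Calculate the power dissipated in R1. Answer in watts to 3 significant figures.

102 W

We need the common branch voltage; get it from I_total × R_eq, then P = V²/R for the branch.
1/R_eq = 1/56.0 + 1/10.8 + 1/560 ⇒ R_eq = 8.910 Ω
V = I_total × R_eq = 8.470 × 8.910 = 75.47 V
P_R1 = V² / R1 = (75.47)² / 56.0 = 101.7 W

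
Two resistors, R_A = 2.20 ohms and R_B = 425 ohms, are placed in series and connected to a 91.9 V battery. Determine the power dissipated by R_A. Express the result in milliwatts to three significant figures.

Every series element carries the same I. Get I from the total resistance, then P = I² × R_A.
R_total = 2.20 + 425 = 427.2 Ω
I = V / R_total = 91.9 / 427.2 = 0.2151 A
P_R_A = I² × R_A = (0.2151)² × 2.20 = 0.1018 W

102 mW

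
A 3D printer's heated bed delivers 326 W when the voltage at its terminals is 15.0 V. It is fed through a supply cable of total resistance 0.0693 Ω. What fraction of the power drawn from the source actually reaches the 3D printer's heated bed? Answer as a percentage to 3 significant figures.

I = P / V = 326 / 15.0 = 21.73 A through the supply cable.
P_line = I² R_line = (21.73)² × 0.0693 = 32.73 W
P_source = P_load + P_line = 326.0 + 32.73 = 358.7 W
η = P_load / P_source = 326.0 / 358.7 = 0.9088

90.9 %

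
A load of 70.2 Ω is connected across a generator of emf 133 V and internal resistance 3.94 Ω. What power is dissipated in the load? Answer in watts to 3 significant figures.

226 W

With r and R in series, I = ε/(r+R); the load dissipates I²R.
I = ε / (r + R) = 133 / (3.94 + 70.2) = 1.794 A
P_load = I² R = (1.794)² × 70.2 = 225.9 W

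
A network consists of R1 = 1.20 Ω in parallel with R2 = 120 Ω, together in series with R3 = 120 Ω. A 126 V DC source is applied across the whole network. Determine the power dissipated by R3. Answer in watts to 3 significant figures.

Combine R1 and R2 into their parallel equivalent first, reducing the network to two series resistors.
R_p = (1.20×120)/(1.20+120) = 1.188 Ω
R_total = R_p + 120 = 1.188 + 120 = 121.2 Ω
I = V / R_total = 126 / 121.2 = 1.040 A
R3 is the series element, so its power is I²R.
P_R3 = (1.040)² × 120 = 129.7 W

130 W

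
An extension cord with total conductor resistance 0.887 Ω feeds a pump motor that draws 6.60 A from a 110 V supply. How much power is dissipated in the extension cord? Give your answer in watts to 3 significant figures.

38.6 W

The extension cord is a series resistance carrying the load current; its dissipation is I²R_line.
The extension cord carries the full 6.60 A.
P_line = I² R_line = (6.600)² × 0.887 = 38.64 W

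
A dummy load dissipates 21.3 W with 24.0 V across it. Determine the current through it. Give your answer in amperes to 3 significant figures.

0.888 A

Inverting the appropriate power form: I = P / V.
I = 21.3 / 24.0 = 0.8875 A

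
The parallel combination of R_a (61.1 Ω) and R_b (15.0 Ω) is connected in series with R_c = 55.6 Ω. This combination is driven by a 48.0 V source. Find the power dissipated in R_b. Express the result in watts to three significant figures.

Combine R_a and R_b into their parallel equivalent first, reducing the network to two series resistors.
R_p = (61.1×15.0)/(61.1+15.0) = 12.04 Ω
R_total = R_p + 55.6 = 12.04 + 55.6 = 67.64 Ω
I = V / R_total = 48.0 / 67.64 = 0.7096 A
Voltage across the parallel pair: V_p = I × R_p = 0.7096 × 12.04 = 8.546 V
R_b sits across V_p; its power is V_p²/R.
P_R_b = (8.546)² / 15.0 = 4.869 W

4.87 W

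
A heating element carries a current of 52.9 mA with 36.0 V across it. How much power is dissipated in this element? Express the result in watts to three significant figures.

With V and I both given, power follows immediately from P = V I.
P = 36.0 V × 0.05290 A = 1.904 W

1.90 W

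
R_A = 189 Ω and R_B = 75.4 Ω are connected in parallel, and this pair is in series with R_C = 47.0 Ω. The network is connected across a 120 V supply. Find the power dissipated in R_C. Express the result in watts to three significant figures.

66.5 W

First find R_p for the parallel pair, then treat R_p + R_C as a series loop.
R_p = (189×75.4)/(189+75.4) = 53.90 Ω
R_total = R_p + 47.0 = 53.90 + 47.0 = 100.9 Ω
I = V / R_total = 120 / 100.9 = 1.189 A
R_C carries the full series current, so P = I²R.
P_R_C = (1.189)² × 47.0 = 66.48 W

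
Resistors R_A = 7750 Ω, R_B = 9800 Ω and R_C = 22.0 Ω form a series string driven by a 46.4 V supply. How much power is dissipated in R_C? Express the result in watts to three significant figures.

The current is common to all series resistors; compute it, then apply P = I²R for the target.
R_total = 7750 + 9800 + 22.0 = 17570 Ω
I = V / R_total = 46.4 / 17570 = 0.002641 A
P_R_C = I² × R_C = (0.002641)² × 22.0 = 0.0001534 W

0.000153 W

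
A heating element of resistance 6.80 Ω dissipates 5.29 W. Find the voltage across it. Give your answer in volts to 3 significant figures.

Inverting the appropriate power form: V = √(P R).
V = √(5.29 × 6.80) = 5.998 V

6.00 V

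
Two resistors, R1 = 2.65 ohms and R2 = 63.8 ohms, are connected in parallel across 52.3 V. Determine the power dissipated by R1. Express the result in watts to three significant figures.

1030 W

The supply voltage appears across each parallel branch — just use P = V²/R1.
P_R1 = V² / R1 = (52.3)² / 2.65 Ω = 1032 W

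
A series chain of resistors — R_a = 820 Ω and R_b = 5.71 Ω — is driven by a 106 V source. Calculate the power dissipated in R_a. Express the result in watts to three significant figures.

13.5 W

Series elements share the same current, so find I first, then use P = I²R.
R_total = 820 + 5.71 = 825.7 Ω
I = V / R_total = 106 / 825.7 = 0.1284 A
P_R_a = I² × R_a = (0.1284)² × 820 = 13.51 W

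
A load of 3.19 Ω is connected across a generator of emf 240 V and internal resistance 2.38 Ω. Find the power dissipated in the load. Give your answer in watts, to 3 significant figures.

The internal resistance and the load are in series, so the same I flows through both; get I from ε/(r+R), then I²R for the load.
I = ε / (r + R) = 240 / (2.38 + 3.19) = 43.09 A
P_load = I² R = (43.09)² × 3.19 = 5922 W

5920 W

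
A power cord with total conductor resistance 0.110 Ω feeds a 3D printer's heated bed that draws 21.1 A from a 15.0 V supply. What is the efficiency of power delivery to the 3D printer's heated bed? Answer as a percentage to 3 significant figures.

The power cord carries the full 21.1 A.
P_line = I² R_line = (21.10)² × 0.110 = 48.97 W
P_source = V I = 15.0 × 21.10 = 316.5 W; P_load = 267.5 W
η = P_load / P_source = 267.5 / 316.5 = 0.8453

84.5 %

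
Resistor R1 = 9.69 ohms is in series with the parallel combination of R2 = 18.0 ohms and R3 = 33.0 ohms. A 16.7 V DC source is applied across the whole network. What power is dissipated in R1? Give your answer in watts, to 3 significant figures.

5.94 W

Replace R2 and R3 with their parallel equivalent so the circuit becomes R1 in series with R_p.
R_p = (18.0×33.0)/(18.0+33.0) = 11.65 Ω
R_total = 9.69 + 11.65 = 21.34 Ω
I = V / R_total = 16.7 / 21.34 = 0.7827 A
The full supply current passes through R1: P = I²R.
P_R1 = (0.7827)² × 9.69 = 5.936 W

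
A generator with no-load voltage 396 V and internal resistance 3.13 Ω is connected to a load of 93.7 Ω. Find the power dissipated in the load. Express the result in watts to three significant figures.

1570 W

Find the circuit current first, then P = I²R for the load (series elements share I).
I = ε / (r + R) = 396 / (3.13 + 93.7) = 4.090 A
P_load = I² R = (4.090)² × 93.7 = 1567 W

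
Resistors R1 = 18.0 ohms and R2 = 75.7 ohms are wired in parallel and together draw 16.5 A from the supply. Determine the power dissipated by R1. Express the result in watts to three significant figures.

3200 W

Parallel branches share V, not I — compute V via R_eq, then use V²/R for the target branch.
1/R_eq = 1/18.0 + 1/75.7 ⇒ R_eq = 14.54 Ω
V = I_total × R_eq = 16.50 × 14.54 = 239.9 V
P_R1 = V² / R1 = (239.9)² / 18.0 = 3199 W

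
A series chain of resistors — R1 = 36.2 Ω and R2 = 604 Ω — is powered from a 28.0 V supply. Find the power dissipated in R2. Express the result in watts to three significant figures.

1.16 W

Every series element carries the same I. Get I from the total resistance, then P = I² × R2.
R_total = 36.2 + 604 = 640.2 Ω
I = V / R_total = 28.0 / 640.2 = 0.04374 A
P_R2 = I² × R2 = (0.04374)² × 604 = 1.155 W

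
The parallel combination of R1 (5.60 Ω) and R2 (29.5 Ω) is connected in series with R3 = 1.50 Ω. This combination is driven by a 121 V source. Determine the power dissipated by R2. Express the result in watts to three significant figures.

Combine R1 and R2 into their parallel equivalent first, reducing the network to two series resistors.
R_p = (5.60×29.5)/(5.60+29.5) = 4.707 Ω
R_total = R_p + 1.50 = 4.707 + 1.50 = 6.207 Ω
I = V / R_total = 121 / 6.207 = 19.50 A
Voltage across the parallel pair: V_p = I × R_p = 19.50 × 4.707 = 91.76 V
Use P = V²/R for R2 with V = V_p.
P_R2 = (91.76)² / 29.5 = 285.4 W

285 W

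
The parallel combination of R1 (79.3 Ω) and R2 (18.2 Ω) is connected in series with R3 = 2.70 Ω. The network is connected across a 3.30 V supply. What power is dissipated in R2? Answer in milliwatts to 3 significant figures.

428 mW

Reduce the parallel combination to a single R_p; the circuit then becomes R_p in series with the remaining resistor.
R_p = (79.3×18.2)/(79.3+18.2) = 14.80 Ω
R_total = R_p + 2.70 = 14.80 + 2.70 = 17.50 Ω
I = V / R_total = 3.30 / 17.50 = 0.1885 A
Voltage across the parallel pair: V_p = I × R_p = 0.1885 × 14.80 = 2.791 V
Use P = V²/R for R2 with V = V_p.
P_R2 = (2.791)² / 18.2 = 0.4280 W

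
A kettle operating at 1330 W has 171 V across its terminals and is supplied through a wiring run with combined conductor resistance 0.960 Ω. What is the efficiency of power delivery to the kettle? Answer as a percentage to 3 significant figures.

95.8 %

I = P / V = 1330 / 171 = 7.778 A through the wiring run.
P_line = I² R_line = (7.778)² × 0.960 = 58.07 W
P_source = P_load + P_line = 1330 + 58.07 = 1388 W
η = P_load / P_source = 1330 / 1388 = 0.9582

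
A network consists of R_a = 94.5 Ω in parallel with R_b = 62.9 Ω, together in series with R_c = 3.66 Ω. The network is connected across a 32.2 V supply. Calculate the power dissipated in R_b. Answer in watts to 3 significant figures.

13.7 W

Reduce the parallel combination to a single R_p; the circuit then becomes R_p in series with the remaining resistor.
R_p = (94.5×62.9)/(94.5+62.9) = 37.76 Ω
R_total = R_p + 3.66 = 37.76 + 3.66 = 41.42 Ω
I = V / R_total = 32.2 / 41.42 = 0.7773 A
Voltage across the parallel pair: V_p = I × R_p = 0.7773 × 37.76 = 29.35 V
R_b has V_p across it, so P = V_p²/R_b.
P_R_b = (29.35)² / 62.9 = 13.70 W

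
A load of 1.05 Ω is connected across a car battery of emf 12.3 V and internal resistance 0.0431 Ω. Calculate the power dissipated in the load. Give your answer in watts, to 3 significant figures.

The internal resistance and the load are in series, so the same I flows through both; get I from ε/(r+R), then I²R for the load.
I = ε / (r + R) = 12.3 / (0.0431 + 1.05) = 11.25 A
P_load = I² R = (11.25)² × 1.05 = 132.9 W

133 W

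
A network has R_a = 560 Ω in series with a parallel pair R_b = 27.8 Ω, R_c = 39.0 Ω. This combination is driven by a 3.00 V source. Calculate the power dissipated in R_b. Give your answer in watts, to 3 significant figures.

0.000257 W

Collapse R_b‖R_c to a single equivalent, reducing the network to two series elements.
R_p = (27.8×39.0)/(27.8+39.0) = 16.23 Ω
R_total = 560 + 16.23 = 576.2 Ω
I = V / R_total = 3.00 / 576.2 = 0.005206 A
Voltage across the parallel pair: V_p = I × R_p = 0.005206 × 16.23 = 0.08450 V
R_b is across V_p, so use P = V²/R for that branch.
P_R_b = (0.08450)² / 27.8 = 0.0002568 W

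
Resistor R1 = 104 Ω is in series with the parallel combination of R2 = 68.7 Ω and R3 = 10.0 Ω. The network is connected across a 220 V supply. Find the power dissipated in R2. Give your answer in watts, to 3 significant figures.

4.22 W

First combine the parallel branches into one equivalent R_p, then R1 + R_p is a series pair.
R_p = (68.7×10.0)/(68.7+10.0) = 8.729 Ω
R_total = 104 + 8.729 = 112.7 Ω
I = V / R_total = 220 / 112.7 = 1.952 A
Voltage across the parallel pair: V_p = I × R_p = 1.952 × 8.729 = 17.04 V
R2 sees V_p directly, so P = V_p² / R2.
P_R2 = (17.04)² / 68.7 = 4.225 W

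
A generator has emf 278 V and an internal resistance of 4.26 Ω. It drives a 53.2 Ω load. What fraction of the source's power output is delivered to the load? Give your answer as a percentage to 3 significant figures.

η = P_load/(P_load+P_int) = I²R/(I²R+I²r) = R/(R+r) — the I² cancels for series elements.
η = R / (R + r) = 53.2 / (53.2 + 4.26) = 0.9259

92.6 %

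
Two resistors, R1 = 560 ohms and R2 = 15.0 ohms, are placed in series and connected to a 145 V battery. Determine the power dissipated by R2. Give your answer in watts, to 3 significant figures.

Series elements share the same current, so find I first, then use P = I²R.
R_total = 560 + 15.0 = 575.0 Ω
I = V / R_total = 145 / 575.0 = 0.2522 A
P_R2 = I² × R2 = (0.2522)² × 15.0 = 0.9539 W

0.954 W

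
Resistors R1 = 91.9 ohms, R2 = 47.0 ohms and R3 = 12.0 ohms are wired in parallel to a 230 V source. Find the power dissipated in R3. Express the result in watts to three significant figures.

The supply voltage appears across each parallel branch — just use P = V²/R3.
P_R3 = V² / R3 = (230)² / 12.0 Ω = 4408 W

4410 W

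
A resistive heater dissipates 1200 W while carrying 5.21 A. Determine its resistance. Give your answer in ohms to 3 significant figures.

44.2 Ω

Rearranging the power relation for the two known quantities gives R = P / I².
R = 1200 / (5.210)² = 44.21 Ω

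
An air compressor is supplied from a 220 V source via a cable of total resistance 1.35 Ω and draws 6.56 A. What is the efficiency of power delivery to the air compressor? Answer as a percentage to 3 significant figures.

96.0 %

The cable carries the full 6.56 A.
P_line = I² R_line = (6.560)² × 1.35 = 58.10 W
P_source = V I = 220 × 6.560 = 1443 W; P_load = 1385 W
η = P_load / P_source = 1385 / 1443 = 0.9597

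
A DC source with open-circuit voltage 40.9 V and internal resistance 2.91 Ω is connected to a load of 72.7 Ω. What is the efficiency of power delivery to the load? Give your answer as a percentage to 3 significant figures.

η = P_load/(P_load+P_int) = I²R/(I²R+I²r) = R/(R+r) — the I² cancels for series elements.
η = R / (R + r) = 72.7 / (72.7 + 2.91) = 0.9615

96.2 %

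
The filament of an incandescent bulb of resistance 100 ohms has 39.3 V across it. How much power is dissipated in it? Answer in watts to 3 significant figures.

15.4 W

V and R are stated; P = V²/R avoids computing the current.
P = (39.3 V)² / 100 Ω = 15.44 W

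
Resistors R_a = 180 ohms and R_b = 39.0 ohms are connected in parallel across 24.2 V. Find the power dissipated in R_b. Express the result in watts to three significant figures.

15.0 W

Parallel branches share the same voltage; P = V²/R gives the branch power in one step.
P_R_b = V² / R_b = (24.2)² / 39.0 Ω = 15.02 W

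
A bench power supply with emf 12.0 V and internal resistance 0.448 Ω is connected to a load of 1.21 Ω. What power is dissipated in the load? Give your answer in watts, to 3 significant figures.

63.4 W

Load and internal resistance form a series loop — compute the loop current, then the load power via I²R.
I = ε / (r + R) = 12.0 / (0.448 + 1.21) = 7.238 A
P_load = I² R = (7.238)² × 1.21 = 63.38 W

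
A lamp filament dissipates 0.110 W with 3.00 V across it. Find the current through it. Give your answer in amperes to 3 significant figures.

The two known quantities fix the third via I = P / V.
I = 0.110 / 3.00 = 0.03667 A

0.0367 A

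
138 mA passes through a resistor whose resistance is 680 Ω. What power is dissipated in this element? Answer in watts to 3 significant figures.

The current through and the resistance of the element are both given; use P = I²R.
P = (0.1380 A)² × 680 Ω = 12.95 W

12.9 W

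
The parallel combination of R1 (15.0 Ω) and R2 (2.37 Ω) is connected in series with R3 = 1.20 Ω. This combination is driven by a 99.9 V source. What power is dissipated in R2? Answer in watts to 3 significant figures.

Combine R1 and R2 into their parallel equivalent first, reducing the network to two series resistors.
R_p = (15.0×2.37)/(15.0+2.37) = 2.047 Ω
R_total = R_p + 1.20 = 2.047 + 1.20 = 3.247 Ω
I = V / R_total = 99.9 / 3.247 = 30.77 A
Voltage across the parallel pair: V_p = I × R_p = 30.77 × 2.047 = 62.98 V
R2 sits across V_p; its power is V_p²/R.
P_R2 = (62.98)² / 2.37 = 1673 W

1670 W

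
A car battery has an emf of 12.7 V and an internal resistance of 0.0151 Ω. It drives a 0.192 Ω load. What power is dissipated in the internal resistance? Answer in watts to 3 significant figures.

r is in series with the load, so it carries the full circuit current — the loss in it is I²r.
I = ε / (r + R) = 12.7 / (0.0151 + 0.192) = 61.32 A
P_int = I² r = (61.32)² × 0.0151 = 56.78 W

56.8 W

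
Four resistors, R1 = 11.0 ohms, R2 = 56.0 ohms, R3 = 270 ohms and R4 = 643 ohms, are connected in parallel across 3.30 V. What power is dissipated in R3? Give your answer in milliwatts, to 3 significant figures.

40.3 mW

Parallel branches share the same voltage; P = V²/R gives the branch power in one step.
P_R3 = V² / R3 = (3.30)² / 270 Ω = 0.04033 W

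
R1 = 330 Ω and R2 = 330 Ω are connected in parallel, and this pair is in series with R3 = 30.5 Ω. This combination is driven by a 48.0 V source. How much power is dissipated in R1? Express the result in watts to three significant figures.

Collapse the R1‖R2 pair into one equivalent R_p; then R_p and R3 form a series string.
R_p = (330×330)/(330+330) = 165.0 Ω
R_total = R_p + 30.5 = 165.0 + 30.5 = 195.5 Ω
I = V / R_total = 48.0 / 195.5 = 0.2455 A
Voltage across the parallel pair: V_p = I × R_p = 0.2455 × 165.0 = 40.51 V
Use P = V²/R for R1 with V = V_p.
P_R1 = (40.51)² / 330 = 4.973 W

4.97 W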